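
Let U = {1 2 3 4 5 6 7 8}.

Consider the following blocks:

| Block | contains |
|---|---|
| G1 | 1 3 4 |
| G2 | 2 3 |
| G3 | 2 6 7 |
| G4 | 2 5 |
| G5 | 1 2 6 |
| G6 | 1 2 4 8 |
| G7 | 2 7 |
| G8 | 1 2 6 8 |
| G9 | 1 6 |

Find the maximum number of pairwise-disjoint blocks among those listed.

2

G1, G7 are pairwise disjoint (G1={1,3,4}; G7={2,7}).
Every remaining block overlaps one of these, and no 3 of the listed blocks are pairwise disjoint, so 2 is the maximum.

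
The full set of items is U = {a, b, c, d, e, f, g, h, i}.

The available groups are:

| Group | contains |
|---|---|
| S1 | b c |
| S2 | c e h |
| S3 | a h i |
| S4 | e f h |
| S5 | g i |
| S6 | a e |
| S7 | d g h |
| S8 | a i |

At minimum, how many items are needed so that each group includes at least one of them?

4

Take T = {a, b, g, h}. Each listed group contains at least one of these, so T is a hitting set of size 4.
No choice of 3 items meets every group, so 4 is the minimum.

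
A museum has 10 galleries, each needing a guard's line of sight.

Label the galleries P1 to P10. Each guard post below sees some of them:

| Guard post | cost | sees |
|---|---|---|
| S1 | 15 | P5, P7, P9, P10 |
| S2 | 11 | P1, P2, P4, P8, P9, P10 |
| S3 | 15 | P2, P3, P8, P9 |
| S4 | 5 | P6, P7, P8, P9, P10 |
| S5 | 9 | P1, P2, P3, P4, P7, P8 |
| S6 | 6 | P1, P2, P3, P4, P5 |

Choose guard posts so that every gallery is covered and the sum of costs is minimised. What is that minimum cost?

S4, S6 together cover every gallery (S4 ∪ S6 = {P1, P2, P3, P4, P5, P6, P7, P8, P9, P10}); total cost 5 + 6 = 11.
No covering selection has total cost below 11.

11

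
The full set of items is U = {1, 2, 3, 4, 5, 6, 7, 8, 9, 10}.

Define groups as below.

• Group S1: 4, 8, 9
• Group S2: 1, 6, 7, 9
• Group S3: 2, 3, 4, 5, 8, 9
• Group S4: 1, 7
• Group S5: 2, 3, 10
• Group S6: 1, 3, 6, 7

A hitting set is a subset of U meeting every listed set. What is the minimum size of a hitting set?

3

H = {7, 8, 10} meets every group (each contains at least one member of H), and |H| = 3.
The groups S1, S4, S5 are pairwise disjoint, so any hitting set needs a separate item for each — at least 3. Hence 3 is optimal.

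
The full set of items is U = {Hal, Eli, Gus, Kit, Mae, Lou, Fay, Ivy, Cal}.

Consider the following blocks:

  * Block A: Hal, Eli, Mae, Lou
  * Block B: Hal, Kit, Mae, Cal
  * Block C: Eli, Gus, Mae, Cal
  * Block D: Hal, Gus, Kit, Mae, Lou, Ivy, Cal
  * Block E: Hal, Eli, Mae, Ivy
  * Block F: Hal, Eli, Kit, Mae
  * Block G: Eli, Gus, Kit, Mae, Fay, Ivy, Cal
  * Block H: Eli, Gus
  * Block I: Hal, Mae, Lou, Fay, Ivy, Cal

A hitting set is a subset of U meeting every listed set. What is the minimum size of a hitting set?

2

Take T = {Hal, Gus}. Each listed block contains at least one of these, so T is a hitting set of size 2.
The blocks B, H are pairwise disjoint, so any hitting set needs a separate item for each — at least 2. Hence 2 is optimal.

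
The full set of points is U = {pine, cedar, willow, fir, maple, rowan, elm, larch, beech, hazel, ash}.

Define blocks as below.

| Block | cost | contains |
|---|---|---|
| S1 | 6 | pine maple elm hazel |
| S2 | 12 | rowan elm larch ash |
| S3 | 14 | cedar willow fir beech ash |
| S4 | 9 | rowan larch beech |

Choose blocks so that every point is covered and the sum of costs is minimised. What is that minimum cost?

S1, S3, S4 together cover every point (S1 ∪ S3 ∪ S4 = {pine, cedar, willow, fir, maple, rowan, elm, larch, beech, hazel, ash}); total cost 6 + 14 + 9 = 29.
No covering selection has total cost below 29.

29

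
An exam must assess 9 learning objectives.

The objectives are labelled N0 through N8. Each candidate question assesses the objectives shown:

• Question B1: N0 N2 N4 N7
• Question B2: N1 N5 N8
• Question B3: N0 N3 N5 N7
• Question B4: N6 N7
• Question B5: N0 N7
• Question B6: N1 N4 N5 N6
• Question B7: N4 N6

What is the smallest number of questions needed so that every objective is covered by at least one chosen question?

Take {B1, B2, B3, B7}. Their union is {N0, N1, N2, N3, N4, N5, N6, N7, N8}, which is all 9 objectives.
No 3 of the 7 questions cover everything (all 35 combinations miss at least one objective), so 4 is optimal.

4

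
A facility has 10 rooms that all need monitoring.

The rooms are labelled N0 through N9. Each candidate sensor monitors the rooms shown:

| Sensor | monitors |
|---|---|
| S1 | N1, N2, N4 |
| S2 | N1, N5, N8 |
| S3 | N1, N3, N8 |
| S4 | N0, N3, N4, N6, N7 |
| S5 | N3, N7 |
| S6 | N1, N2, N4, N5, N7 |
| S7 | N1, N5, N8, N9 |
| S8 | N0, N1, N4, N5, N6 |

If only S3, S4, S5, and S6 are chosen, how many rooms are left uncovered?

Union of S3, S4, S5, S6 = {N0, N1, N2, N3, N4, N5, N6, N7, N8}.
Not covered: N9 — 1 room.

1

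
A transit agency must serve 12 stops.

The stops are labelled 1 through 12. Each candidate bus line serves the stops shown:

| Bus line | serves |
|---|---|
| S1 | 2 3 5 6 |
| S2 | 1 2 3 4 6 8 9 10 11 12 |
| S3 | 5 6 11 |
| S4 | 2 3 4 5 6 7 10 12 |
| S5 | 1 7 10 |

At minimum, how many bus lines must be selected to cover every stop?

2

S2 and S4 together: S2 ∪ S4 = {1, 2, 3, 4, 5, 6, 7, 8, 9, 10, 11, 12} — every stop is covered.
No single bus line has all 12 stops (the largest, S2, has 10), so 2 is optimal.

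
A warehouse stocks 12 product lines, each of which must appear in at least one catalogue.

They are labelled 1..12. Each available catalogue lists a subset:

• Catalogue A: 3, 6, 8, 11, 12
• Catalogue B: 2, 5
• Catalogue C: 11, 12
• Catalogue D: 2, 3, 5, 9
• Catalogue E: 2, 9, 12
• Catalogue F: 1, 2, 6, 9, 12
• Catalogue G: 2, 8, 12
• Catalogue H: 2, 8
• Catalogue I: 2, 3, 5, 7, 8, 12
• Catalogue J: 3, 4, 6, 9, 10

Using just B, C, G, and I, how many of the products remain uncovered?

5

Union of B, C, G, I = {2, 3, 5, 7, 8, 11, 12}.
Not covered: 1, 4, 6, 9, 10 — 5 products.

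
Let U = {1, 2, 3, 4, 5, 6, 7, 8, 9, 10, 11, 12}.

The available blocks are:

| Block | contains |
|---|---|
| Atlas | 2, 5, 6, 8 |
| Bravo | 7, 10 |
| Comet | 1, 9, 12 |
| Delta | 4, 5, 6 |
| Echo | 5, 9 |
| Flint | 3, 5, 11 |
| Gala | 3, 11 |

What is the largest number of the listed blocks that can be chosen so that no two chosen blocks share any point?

Bravo, Comet, Delta, Gala are pairwise disjoint (Bravo={7,10}; Comet={1,9,12}; Delta={4,5,6}; Gala={3,11}).
Every remaining block overlaps one of these, and no 5 of the listed blocks are pairwise disjoint, so 4 is the maximum.

4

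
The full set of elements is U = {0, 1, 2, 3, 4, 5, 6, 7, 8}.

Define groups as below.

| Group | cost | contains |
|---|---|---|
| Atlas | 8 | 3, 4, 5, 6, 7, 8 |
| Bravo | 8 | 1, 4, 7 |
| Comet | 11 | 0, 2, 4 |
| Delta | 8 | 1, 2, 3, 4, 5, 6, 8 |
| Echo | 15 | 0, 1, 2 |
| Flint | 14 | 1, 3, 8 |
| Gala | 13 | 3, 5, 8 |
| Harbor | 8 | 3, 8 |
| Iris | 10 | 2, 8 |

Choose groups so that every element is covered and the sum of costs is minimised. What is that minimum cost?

Atlas, Echo together cover every element (Atlas ∪ Echo = {0, 1, 2, 3, 4, 5, 6, 7, 8}); total cost 8 + 15 = 23.
The greedy pick Delta, Atlas, Comet costs 27; no covering selection beats 23.

23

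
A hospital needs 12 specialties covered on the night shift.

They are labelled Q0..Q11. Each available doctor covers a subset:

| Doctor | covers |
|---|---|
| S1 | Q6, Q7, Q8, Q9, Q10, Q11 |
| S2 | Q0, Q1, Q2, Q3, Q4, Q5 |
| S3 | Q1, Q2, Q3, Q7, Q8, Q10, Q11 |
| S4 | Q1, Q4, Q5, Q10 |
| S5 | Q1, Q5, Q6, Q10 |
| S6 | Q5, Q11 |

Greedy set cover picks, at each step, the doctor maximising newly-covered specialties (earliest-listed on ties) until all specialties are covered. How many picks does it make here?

3

Greedy: pick S3 (covers 7 new) → pick S2 (covers 3 new) → pick S1 (covers 2 new). Total picks: 3.
(The true minimum cover uses only 2 doctors, so greedy is not optimal here.)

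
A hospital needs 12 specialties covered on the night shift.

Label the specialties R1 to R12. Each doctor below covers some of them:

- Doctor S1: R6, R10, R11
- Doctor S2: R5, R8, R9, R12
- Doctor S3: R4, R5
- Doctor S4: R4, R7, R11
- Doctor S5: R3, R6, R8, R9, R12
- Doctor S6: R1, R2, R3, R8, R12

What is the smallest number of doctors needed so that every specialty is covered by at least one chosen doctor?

4

S1 and S2 and S4 and S6 together: S1 ∪ S2 ∪ S4 ∪ S6 = {R1, R2, R3, R4, R5, R6, R7, R8, R9, R10, R11, R12} — every specialty is covered.
Only S6 contains R1, so S6 is forced; the remaining 7 specialties need at least 3 more doctors (each remaining doctor adds at most 3) — so at least 4 doctors are needed, and 4 is optimal.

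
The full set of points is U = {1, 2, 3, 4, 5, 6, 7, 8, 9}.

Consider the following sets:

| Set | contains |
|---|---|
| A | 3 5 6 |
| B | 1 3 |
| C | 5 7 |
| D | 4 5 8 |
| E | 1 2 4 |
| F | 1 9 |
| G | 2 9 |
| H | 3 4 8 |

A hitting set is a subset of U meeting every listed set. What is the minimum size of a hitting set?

4

The 4 points {1, 2, 4, 5} hit every set.
No choice of 3 points meets every set, so 4 is the minimum.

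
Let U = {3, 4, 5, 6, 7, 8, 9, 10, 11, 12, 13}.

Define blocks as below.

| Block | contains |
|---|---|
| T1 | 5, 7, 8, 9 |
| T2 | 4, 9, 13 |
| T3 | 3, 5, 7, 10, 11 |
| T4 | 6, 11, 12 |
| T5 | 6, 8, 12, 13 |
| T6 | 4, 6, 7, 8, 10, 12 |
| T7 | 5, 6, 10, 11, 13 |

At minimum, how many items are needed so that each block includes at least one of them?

The 3 items {9, 11, 12} hit every block.
No choice of 2 items meets every block, so 3 is the minimum.

3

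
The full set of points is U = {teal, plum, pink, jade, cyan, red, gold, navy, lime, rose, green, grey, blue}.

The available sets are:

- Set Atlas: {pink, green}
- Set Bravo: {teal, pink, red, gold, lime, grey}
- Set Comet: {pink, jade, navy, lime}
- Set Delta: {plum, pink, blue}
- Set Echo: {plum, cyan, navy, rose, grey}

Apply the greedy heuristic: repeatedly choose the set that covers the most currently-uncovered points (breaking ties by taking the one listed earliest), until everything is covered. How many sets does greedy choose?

5

Greedy: pick Bravo (covers 6 new) → pick Echo (covers 4 new) → pick Atlas (covers 1 new) → pick Comet (covers 1 new) → pick Delta (covers 1 new). Total picks: 5.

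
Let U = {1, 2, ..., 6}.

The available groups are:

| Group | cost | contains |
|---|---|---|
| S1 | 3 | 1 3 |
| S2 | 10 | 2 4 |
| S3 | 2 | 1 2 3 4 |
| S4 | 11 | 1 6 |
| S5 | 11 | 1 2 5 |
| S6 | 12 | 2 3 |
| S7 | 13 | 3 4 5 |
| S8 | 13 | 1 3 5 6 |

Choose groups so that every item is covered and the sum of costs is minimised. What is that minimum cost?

15

S3, S8 together cover every item (S3 ∪ S8 = {1, 2, 3, 4, 5, 6}); total cost 2 + 13 = 15.
No covering selection has total cost below 15.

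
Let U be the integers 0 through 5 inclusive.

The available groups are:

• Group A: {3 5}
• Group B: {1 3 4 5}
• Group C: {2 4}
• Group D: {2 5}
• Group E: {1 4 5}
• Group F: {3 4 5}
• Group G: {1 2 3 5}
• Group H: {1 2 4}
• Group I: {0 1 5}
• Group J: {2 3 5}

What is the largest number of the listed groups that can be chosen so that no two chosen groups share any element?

2

A, H are pairwise disjoint (A={3,5}; H={1,2,4}).
Every remaining group overlaps one of these, and no 3 of the listed groups are pairwise disjoint, so 2 is the maximum.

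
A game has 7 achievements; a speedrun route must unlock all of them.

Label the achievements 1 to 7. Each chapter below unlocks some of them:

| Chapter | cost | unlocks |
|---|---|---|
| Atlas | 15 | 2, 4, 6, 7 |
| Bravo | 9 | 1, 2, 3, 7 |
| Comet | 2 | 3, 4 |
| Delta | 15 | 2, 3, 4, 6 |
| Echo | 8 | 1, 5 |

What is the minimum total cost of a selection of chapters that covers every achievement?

25

Atlas, Comet, Echo together cover every achievement (Atlas ∪ Comet ∪ Echo = {1, 2, 3, 4, 5, 6, 7}); total cost 15 + 2 + 8 = 25.
The greedy pick Comet, Bravo, Echo, Atlas costs 34; no covering selection beats 25.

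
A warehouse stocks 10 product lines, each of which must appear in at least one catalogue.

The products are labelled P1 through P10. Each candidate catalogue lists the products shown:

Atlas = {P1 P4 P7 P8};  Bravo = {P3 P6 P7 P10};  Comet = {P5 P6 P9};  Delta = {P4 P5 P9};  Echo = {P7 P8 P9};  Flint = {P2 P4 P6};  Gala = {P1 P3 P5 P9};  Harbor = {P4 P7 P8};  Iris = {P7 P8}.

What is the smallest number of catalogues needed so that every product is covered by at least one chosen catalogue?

4

Bravo and Flint and Gala and Harbor together: Bravo ∪ Flint ∪ Gala ∪ Harbor = {P1, P2, P3, P4, P5, P6, P7, P8, P9, P10} — every product is covered.
No 3 of the 9 catalogues cover everything (all 84 combinations miss at least one product), so 4 is optimal.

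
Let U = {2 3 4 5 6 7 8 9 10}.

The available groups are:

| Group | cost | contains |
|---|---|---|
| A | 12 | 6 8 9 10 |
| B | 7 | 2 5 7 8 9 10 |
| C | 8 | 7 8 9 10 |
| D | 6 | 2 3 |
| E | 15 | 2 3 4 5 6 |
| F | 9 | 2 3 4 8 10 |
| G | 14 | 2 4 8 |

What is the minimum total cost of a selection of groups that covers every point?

B, E together cover every point (B ∪ E = {2, 3, 4, 5, 6, 7, 8, 9, 10}); total cost 7 + 15 = 22.
The greedy pick B, F, A costs 28; no covering selection beats 22.

22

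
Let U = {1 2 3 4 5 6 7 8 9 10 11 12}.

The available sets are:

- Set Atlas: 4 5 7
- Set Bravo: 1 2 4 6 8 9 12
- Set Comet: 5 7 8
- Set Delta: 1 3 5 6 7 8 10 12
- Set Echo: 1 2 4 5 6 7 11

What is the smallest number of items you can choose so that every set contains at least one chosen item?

2

H = {7, 9} meets every set (each contains at least one member of H), and |H| = 2.
No single item lies in every set, so at least 2 are needed and 2 is optimal.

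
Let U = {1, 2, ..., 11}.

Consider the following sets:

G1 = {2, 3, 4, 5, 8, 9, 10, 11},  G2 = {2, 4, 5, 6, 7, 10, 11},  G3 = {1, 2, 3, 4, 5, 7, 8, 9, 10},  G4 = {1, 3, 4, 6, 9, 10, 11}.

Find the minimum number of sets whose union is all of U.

G3 and G4 cover everything between them: the union {1, 2, 3, 4, 5, 6, 7, 8, 9, 10, 11} is all of U.
No single set has all 11 points (the largest, G3, has 9), so 2 is optimal.

2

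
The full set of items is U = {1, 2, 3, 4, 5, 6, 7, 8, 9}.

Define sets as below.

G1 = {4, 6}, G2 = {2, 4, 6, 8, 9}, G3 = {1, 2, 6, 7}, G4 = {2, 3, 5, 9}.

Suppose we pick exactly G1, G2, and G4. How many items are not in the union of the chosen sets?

2

Union of G1, G2, G4 = {2, 3, 4, 5, 6, 8, 9}.
Not covered: 1, 7 — 2 items.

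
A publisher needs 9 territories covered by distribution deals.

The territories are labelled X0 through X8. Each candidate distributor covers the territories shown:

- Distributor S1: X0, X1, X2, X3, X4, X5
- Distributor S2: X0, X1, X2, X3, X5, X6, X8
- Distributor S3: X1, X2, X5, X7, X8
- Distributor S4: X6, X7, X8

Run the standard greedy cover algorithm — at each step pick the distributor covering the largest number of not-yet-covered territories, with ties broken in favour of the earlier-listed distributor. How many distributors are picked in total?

3

Greedy: pick S2 (covers 7 new) → pick S1 (covers 1 new) → pick S3 (covers 1 new). Total picks: 3.
(The true minimum cover uses only 2 distributors, so greedy is not optimal here.)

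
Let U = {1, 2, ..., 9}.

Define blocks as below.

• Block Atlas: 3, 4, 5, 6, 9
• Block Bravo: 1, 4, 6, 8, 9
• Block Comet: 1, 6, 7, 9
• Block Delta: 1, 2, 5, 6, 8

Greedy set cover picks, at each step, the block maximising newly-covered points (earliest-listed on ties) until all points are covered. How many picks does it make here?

Greedy: pick Atlas (covers 5 new) → pick Delta (covers 3 new) → pick Comet (covers 1 new). Total picks: 3.

3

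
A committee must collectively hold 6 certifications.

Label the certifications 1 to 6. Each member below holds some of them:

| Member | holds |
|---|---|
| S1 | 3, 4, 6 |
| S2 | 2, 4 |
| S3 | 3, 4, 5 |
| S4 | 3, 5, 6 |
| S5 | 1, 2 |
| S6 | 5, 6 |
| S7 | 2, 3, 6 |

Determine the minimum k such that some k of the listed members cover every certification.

3

S1 and S5 and S6 together: S1 ∪ S5 ∪ S6 = {1, 2, 3, 4, 5, 6} — every certification is covered.
Only S5 contains 1, so S5 is forced; the remaining 4 certifications need at least 2 more members (each remaining member adds at most 3) — so at least 3 members are needed, and 3 is optimal.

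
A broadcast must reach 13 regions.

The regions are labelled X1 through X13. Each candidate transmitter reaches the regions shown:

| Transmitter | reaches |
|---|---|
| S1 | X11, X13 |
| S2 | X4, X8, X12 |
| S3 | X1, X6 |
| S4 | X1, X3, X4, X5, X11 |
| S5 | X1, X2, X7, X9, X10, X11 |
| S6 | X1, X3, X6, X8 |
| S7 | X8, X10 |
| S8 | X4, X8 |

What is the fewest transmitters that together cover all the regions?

5

Take {S1, S2, S4, S5, S6}. Their union is {X1, X2, X3, X4, X5, X6, X7, X8, X9, X10, X11, X12, X13}, which is all 13 regions.
No 4 of the 8 transmitters cover everything (all 70 combinations miss at least one region), so 5 is optimal.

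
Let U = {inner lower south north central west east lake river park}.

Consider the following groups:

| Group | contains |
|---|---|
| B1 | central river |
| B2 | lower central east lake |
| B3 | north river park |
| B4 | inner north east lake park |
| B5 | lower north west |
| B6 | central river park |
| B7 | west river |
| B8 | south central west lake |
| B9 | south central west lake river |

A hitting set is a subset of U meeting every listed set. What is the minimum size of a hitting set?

H = {lower, lake, river} meets every group (each contains at least one member of H), and |H| = 3.
No choice of 2 points meets every group, so 3 is the minimum.

3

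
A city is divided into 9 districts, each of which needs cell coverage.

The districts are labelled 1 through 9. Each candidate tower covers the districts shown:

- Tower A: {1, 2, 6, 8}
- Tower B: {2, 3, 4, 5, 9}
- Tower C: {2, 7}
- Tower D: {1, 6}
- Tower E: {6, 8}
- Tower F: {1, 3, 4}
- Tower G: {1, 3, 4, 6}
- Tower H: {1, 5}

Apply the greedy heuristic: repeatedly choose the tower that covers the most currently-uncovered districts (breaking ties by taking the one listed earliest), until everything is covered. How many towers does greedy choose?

3

Greedy: pick B (covers 5 new) → pick A (covers 3 new) → pick C (covers 1 new). Total picks: 3.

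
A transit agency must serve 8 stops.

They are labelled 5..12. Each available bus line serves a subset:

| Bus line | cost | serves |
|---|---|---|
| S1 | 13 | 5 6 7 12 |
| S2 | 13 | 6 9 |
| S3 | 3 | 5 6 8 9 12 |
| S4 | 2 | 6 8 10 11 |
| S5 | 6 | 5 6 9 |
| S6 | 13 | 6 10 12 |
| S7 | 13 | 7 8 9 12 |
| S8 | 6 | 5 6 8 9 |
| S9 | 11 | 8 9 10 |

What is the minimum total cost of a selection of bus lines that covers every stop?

18

S3, S4, S7 together cover every stop (S3 ∪ S4 ∪ S7 = {5, 6, 7, 8, 9, 10, 11, 12}); total cost 3 + 2 + 13 = 18.
No covering selection has total cost below 18.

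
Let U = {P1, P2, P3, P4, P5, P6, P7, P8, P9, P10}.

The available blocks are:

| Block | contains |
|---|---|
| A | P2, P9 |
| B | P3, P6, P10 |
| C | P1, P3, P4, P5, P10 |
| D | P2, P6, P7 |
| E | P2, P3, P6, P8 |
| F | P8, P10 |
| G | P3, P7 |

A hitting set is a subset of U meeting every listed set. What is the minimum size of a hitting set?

The 3 items {P2, P3, P10} hit every block.
The blocks A, F, G are pairwise disjoint, so any hitting set needs a separate item for each — at least 3. Hence 3 is optimal.

3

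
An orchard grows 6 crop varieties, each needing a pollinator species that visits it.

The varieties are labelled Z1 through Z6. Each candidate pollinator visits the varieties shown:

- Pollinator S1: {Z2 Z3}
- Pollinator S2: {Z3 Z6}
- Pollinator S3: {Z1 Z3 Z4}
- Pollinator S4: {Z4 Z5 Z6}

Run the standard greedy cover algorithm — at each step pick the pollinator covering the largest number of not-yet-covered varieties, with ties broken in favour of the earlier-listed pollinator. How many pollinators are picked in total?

Greedy: pick S3 (covers 3 new) → pick S4 (covers 2 new) → pick S1 (covers 1 new). Total picks: 3.

3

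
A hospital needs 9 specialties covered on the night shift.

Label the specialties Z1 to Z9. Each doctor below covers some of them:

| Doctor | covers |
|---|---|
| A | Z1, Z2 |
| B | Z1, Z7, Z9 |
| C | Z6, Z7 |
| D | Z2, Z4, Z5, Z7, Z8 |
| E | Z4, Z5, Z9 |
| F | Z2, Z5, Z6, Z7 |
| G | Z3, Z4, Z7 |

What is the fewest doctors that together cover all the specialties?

4

Take {B, C, D, G}. Their union is {Z1, Z2, Z3, Z4, Z5, Z6, Z7, Z8, Z9}, which is all 9 specialties.
No 3 of the 7 doctors cover everything (all 35 combinations miss at least one specialty), so 4 is optimal.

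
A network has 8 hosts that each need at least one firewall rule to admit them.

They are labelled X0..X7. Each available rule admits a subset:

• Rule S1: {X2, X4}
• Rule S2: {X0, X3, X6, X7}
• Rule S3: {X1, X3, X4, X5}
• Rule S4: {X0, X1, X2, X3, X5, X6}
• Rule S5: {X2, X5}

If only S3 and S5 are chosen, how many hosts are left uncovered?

3

Union of S3, S5 = {X1, X2, X3, X4, X5}.
Not covered: X0, X6, X7 — 3 hosts.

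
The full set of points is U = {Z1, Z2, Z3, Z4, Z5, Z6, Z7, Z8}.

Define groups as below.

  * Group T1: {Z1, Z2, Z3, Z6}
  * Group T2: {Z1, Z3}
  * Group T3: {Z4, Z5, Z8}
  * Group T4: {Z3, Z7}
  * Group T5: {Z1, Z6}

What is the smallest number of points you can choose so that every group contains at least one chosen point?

H = {Z1, Z3, Z4} meets every group (each contains at least one member of H), and |H| = 3.
The groups T3, T4, T5 are pairwise disjoint, so any hitting set needs a separate point for each — at least 3. Hence 3 is optimal.

3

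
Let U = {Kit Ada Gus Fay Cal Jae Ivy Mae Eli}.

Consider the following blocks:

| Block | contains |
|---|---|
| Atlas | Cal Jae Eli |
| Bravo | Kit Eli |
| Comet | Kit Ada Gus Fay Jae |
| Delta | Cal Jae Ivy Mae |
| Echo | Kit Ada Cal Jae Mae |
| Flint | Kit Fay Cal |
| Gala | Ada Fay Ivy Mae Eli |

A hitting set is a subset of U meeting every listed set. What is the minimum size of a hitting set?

3

Take H = {Ada, Cal, Eli}. Each listed block contains at least one of these, so H is a hitting set of size 3.
No choice of 2 items meets every block, so 3 is the minimum.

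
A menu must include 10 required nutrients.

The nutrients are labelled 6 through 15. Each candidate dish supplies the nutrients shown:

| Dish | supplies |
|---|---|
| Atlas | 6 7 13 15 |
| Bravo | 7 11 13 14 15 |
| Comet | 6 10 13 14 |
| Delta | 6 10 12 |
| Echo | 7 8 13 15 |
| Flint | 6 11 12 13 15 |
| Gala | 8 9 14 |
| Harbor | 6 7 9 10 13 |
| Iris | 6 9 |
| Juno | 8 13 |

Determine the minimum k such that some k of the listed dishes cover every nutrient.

3

Take {Flint, Gala, Harbor}. Their union is {6, 7, 8, 9, 10, 11, 12, 13, 14, 15}, which is all 10 nutrients.
No 2 of the 10 dishes cover everything (all 45 combinations miss at least one nutrient), so 3 is optimal.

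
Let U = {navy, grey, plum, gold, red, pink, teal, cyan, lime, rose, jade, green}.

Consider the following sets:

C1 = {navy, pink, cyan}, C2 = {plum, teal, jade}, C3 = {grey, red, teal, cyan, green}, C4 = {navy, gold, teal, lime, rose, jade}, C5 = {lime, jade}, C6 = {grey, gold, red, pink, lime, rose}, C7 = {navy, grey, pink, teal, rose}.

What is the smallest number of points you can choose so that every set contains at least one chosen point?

The 3 points {pink, jade, green} hit every set.
No choice of 2 points meets every set, so 3 is the minimum.

3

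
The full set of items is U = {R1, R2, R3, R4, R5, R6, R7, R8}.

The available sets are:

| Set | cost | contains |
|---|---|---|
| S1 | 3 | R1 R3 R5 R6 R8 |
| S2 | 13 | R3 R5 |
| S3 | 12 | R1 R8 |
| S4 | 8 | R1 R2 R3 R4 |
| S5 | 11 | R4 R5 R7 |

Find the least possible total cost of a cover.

22

S1, S4, S5 together cover every item (S1 ∪ S4 ∪ S5 = {R1, R2, R3, R4, R5, R6, R7, R8}); total cost 3 + 8 + 11 = 22.
No covering selection has total cost below 22.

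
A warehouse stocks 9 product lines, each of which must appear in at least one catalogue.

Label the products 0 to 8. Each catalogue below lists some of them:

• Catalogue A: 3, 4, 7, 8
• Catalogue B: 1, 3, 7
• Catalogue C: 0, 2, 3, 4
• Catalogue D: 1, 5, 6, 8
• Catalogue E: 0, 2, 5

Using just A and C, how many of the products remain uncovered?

Union of A, C = {0, 2, 3, 4, 7, 8}.
Not covered: 1, 5, 6 — 3 products.

3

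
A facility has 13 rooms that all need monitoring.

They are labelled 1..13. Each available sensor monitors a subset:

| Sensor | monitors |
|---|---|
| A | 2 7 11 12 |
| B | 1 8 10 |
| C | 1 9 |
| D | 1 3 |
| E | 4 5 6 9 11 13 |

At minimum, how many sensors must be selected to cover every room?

4

Take {A, B, D, E}. Their union is {1, 2, 3, 4, 5, 6, 7, 8, 9, 10, 11, 12, 13}, which is all 13 rooms.
Only E contains 4, so E is forced; the remaining 7 rooms need at least 3 more sensors (each remaining sensor adds at most 3) — so at least 4 sensors are needed, and 4 is optimal.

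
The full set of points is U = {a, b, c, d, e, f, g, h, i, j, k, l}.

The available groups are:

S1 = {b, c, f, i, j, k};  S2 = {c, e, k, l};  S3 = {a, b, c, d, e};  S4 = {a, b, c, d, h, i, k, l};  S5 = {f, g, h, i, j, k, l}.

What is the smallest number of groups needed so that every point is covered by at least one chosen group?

2

S3 and S5 cover everything between them: the union {a, b, c, d, e, f, g, h, i, j, k, l} is all of U.
No single group has all 12 points (the largest, S4, has 8), so 2 is optimal.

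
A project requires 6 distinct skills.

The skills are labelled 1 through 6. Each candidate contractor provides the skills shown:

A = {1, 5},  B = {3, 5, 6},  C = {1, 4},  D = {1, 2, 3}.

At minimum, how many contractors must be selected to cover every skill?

Take {B, C, D}. Their union is {1, 2, 3, 4, 5, 6}, which is all 6 skills.
Only D contains 2, so D is forced; the remaining 3 skills need at least 2 more contractors (each remaining contractor adds at most 2) — so at least 3 contractors are needed, and 3 is optimal.

3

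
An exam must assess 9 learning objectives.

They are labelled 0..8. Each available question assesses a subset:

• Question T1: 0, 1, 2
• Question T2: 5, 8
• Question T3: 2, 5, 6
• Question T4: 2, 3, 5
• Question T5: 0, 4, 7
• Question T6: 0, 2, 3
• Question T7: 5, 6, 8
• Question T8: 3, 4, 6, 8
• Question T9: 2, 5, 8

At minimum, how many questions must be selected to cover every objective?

4

Take {T1, T5, T6, T7}. Their union is {0, 1, 2, 3, 4, 5, 6, 7, 8}, which is all 9 objectives.
No 3 of the 9 questions cover everything (all 84 combinations miss at least one objective), so 4 is optimal.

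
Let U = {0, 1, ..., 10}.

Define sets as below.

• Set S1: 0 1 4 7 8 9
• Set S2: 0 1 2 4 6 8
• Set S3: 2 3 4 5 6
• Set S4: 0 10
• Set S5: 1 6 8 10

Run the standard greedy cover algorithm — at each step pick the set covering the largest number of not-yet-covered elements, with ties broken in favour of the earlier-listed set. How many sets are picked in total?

Greedy: pick S1 (covers 6 new) → pick S3 (covers 4 new) → pick S4 (covers 1 new). Total picks: 3.

3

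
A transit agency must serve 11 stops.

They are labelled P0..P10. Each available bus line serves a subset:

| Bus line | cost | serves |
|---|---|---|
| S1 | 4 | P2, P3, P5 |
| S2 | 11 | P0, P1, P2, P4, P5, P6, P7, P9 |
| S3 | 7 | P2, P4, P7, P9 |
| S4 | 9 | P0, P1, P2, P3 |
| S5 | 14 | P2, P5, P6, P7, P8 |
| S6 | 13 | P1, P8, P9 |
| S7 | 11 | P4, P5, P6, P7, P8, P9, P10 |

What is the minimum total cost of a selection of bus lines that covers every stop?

20

S4, S7 together cover every stop (S4 ∪ S7 = {P0, P1, P2, P3, P4, P5, P6, P7, P8, P9, P10}); total cost 9 + 11 = 20.
The greedy pick S1, S2, S7 costs 26; no covering selection beats 20.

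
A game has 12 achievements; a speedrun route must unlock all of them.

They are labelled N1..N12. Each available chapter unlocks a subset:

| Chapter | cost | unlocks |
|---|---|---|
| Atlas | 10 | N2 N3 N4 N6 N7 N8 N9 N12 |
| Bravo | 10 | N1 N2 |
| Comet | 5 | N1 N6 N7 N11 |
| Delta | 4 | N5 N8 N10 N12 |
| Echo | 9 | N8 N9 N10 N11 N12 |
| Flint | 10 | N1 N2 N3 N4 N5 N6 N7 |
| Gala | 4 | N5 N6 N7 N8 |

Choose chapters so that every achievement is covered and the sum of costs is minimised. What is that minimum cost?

19

Atlas, Comet, Delta together cover every achievement (Atlas ∪ Comet ∪ Delta = {N1, N2, N3, N4, N5, N6, N7, N8, N9, N10, N11, N12}); total cost 10 + 5 + 4 = 19.
No covering selection has total cost below 19.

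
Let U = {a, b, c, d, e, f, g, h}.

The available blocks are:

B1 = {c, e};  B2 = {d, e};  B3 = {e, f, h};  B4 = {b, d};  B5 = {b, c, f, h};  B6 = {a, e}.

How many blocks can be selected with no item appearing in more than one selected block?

B1, B4 are pairwise disjoint (B1={c,e}; B4={b,d}).
Every remaining block overlaps one of these, and no 3 of the listed blocks are pairwise disjoint, so 2 is the maximum.

2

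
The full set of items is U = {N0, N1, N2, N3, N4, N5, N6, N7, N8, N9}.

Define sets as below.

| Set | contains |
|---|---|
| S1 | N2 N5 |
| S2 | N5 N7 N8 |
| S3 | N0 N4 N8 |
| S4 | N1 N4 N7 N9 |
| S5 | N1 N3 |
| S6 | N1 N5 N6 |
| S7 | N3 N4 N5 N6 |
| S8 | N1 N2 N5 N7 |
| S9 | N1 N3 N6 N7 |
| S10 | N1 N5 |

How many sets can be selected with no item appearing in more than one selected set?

3

S1, S3, S5 are pairwise disjoint (S1={N2,N5}; S3={N0,N4,N8}; S5={N1,N3}).
Every remaining set overlaps one of these, and no 4 of the listed sets are pairwise disjoint, so 3 is the maximum.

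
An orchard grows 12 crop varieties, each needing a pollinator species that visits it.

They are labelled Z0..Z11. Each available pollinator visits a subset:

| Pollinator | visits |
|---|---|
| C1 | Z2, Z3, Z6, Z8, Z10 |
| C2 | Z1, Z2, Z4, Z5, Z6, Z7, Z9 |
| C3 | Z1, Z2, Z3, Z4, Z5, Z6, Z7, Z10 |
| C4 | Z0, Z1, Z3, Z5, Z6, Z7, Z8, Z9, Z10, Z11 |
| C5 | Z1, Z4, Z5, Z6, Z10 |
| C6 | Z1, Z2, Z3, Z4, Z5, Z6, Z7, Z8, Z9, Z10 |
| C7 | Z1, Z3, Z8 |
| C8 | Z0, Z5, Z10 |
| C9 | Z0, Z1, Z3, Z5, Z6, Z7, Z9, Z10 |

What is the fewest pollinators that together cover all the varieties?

2

C4 and C6 together: C4 ∪ C6 = {Z0, Z1, Z2, Z3, Z4, Z5, Z6, Z7, Z8, Z9, Z10, Z11} — every variety is covered.
No single pollinator has all 12 varieties (the largest, C4, has 10), so 2 is optimal.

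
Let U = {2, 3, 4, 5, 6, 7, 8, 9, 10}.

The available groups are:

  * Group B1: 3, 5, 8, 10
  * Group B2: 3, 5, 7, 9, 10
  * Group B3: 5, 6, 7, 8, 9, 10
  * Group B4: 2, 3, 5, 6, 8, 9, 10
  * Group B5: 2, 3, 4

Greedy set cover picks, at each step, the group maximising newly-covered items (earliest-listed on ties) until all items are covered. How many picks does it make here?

Greedy: pick B4 (covers 7 new) → pick B2 (covers 1 new) → pick B5 (covers 1 new). Total picks: 3.
(The true minimum cover uses only 2 groups, so greedy is not optimal here.)

3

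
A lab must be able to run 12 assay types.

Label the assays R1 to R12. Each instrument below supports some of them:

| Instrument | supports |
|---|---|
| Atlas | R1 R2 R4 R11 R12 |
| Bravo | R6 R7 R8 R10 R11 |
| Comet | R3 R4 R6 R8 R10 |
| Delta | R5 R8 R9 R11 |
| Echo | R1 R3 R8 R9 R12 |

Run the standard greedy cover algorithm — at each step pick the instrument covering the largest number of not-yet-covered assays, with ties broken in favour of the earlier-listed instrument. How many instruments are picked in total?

Greedy: pick Atlas (covers 5 new) → pick Bravo (covers 4 new) → pick Delta (covers 2 new) → pick Comet (covers 1 new). Total picks: 4.

4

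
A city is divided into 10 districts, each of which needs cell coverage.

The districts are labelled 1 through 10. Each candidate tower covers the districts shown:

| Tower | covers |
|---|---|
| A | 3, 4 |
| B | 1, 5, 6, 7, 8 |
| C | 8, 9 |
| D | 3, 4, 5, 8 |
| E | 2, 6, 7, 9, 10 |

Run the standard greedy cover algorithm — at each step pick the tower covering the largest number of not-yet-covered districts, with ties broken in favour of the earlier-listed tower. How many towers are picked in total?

Greedy: pick B (covers 5 new) → pick E (covers 3 new) → pick A (covers 2 new). Total picks: 3.

3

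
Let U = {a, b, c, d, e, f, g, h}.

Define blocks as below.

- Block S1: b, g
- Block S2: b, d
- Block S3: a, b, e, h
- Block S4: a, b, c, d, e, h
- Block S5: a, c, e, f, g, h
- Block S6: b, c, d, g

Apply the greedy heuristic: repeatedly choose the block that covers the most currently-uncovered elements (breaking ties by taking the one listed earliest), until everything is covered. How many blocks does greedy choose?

Greedy: pick S4 (covers 6 new) → pick S5 (covers 2 new). Total picks: 2.

2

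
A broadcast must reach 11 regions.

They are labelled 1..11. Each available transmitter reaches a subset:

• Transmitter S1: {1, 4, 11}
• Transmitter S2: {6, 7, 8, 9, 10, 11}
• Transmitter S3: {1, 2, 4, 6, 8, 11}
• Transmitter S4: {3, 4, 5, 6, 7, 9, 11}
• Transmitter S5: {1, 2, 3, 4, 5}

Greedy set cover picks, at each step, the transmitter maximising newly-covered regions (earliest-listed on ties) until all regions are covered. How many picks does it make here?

Greedy: pick S4 (covers 7 new) → pick S3 (covers 3 new) → pick S2 (covers 1 new). Total picks: 3.
(The true minimum cover uses only 2 transmitters, so greedy is not optimal here.)

3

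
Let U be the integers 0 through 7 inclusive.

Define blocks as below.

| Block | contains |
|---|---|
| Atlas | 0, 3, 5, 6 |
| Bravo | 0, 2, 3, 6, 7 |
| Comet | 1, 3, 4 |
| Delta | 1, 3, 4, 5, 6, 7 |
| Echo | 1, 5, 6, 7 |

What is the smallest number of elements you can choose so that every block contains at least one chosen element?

Take H = {1, 6}. Each listed block contains at least one of these, so H is a hitting set of size 2.
No single element lies in every block, so at least 2 are needed and 2 is optimal.

2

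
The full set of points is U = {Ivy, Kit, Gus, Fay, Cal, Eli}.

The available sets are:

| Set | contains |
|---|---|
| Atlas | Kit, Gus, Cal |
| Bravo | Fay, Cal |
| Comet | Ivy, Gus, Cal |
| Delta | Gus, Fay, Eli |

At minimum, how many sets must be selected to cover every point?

3

Take {Atlas, Comet, Delta}. Their union is {Ivy, Kit, Gus, Fay, Cal, Eli}, which is all 6 points.
Only Comet contains Ivy, so Comet is forced; the remaining 3 points need at least 2 more sets (each remaining set adds at most 2) — so at least 3 sets are needed, and 3 is optimal.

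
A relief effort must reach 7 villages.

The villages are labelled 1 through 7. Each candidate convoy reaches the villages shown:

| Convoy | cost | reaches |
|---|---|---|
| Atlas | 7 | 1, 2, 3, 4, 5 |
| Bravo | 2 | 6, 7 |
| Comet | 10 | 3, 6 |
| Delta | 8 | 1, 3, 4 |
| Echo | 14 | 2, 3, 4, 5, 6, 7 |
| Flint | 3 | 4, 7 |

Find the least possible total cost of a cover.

9

Atlas, Bravo together cover every village (Atlas ∪ Bravo = {1, 2, 3, 4, 5, 6, 7}); total cost 7 + 2 = 9.
No covering selection has total cost below 9.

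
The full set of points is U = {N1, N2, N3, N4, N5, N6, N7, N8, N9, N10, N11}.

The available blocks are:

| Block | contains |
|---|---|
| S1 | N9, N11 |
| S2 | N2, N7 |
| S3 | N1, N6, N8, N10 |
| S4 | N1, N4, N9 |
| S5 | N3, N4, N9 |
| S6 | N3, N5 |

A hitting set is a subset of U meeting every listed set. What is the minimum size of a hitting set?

4

Take H = {N3, N7, N8, N9}. Each listed block contains at least one of these, so H is a hitting set of size 4.
The blocks S1, S2, S3, S6 are pairwise disjoint, so any hitting set needs a separate point for each — at least 4. Hence 4 is optimal.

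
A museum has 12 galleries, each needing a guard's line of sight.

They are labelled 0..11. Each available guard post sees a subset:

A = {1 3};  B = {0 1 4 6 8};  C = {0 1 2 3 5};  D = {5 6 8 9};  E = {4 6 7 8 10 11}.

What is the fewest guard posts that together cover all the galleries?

3

C and D and E together: C ∪ D ∪ E = {0, 1, 2, 3, 4, 5, 6, 7, 8, 9, 10, 11} — every gallery is covered.
Only C contains 2, so C is forced; the remaining 7 galleries need at least 2 more guard posts (each remaining guard post adds at most 6) — so at least 3 guard posts are needed, and 3 is optimal.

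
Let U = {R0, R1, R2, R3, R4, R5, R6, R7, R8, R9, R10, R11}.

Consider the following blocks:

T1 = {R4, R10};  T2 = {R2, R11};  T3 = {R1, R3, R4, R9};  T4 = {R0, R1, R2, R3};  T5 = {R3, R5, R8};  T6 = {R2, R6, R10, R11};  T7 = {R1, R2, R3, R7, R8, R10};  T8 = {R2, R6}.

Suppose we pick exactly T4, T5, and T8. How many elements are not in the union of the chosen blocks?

5

Union of T4, T5, T8 = {R0, R1, R2, R3, R5, R6, R8}.
Not covered: R4, R7, R9, R10, R11 — 5 elements.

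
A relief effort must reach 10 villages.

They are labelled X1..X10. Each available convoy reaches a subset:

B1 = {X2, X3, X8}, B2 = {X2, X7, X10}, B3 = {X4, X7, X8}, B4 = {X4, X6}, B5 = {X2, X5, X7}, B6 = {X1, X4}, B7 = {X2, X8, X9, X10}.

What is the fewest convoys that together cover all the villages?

Take {B1, B4, B5, B6, B7}. Their union is {X1, X2, X3, X4, X5, X6, X7, X8, X9, X10}, which is all 10 villages.
Only B1 contains X3, so B1 is forced; the remaining 7 villages need at least 4 more convoys (each remaining convoy adds at most 2) — so at least 5 convoys are needed, and 5 is optimal.

5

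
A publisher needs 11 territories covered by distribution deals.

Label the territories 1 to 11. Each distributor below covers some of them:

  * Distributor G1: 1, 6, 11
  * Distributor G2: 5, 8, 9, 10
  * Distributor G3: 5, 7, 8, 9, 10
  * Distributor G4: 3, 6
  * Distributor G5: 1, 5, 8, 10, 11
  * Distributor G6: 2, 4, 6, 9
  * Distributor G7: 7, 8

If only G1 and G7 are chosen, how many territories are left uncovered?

Union of G1, G7 = {1, 6, 7, 8, 11}.
Not covered: 2, 3, 4, 5, 9, 10 — 6 territories.

6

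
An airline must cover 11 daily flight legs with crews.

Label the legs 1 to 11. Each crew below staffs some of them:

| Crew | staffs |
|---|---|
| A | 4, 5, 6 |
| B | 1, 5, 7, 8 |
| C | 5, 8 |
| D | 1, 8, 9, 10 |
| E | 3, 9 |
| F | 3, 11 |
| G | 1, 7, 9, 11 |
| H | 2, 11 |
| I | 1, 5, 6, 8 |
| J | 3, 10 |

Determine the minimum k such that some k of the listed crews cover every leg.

5

A and B and D and F and H together: A ∪ B ∪ D ∪ F ∪ H = {1, 2, 3, 4, 5, 6, 7, 8, 9, 10, 11} — every leg is covered.
No 4 of the 10 crews cover everything (all 210 combinations miss at least one leg), so 5 is optimal.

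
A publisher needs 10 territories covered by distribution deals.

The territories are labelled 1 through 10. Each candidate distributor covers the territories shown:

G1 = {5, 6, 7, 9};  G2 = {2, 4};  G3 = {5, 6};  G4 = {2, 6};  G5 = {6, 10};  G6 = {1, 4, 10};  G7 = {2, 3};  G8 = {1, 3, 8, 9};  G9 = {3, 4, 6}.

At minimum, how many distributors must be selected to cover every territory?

Take {G1, G4, G6, G8}. Their union is {1, 2, 3, 4, 5, 6, 7, 8, 9, 10}, which is all 10 territories.
No 3 of the 9 distributors cover everything (all 84 combinations miss at least one territory), so 4 is optimal.

4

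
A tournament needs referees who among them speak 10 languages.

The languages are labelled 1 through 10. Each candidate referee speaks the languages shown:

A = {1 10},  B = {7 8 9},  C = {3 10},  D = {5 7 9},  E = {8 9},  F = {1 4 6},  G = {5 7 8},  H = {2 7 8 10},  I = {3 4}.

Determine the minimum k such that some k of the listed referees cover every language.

4

Take {C, D, F, H}. Their union is {1, 2, 3, 4, 5, 6, 7, 8, 9, 10}, which is all 10 languages.
No 3 of the 9 referees cover everything (all 84 combinations miss at least one language), so 4 is optimal.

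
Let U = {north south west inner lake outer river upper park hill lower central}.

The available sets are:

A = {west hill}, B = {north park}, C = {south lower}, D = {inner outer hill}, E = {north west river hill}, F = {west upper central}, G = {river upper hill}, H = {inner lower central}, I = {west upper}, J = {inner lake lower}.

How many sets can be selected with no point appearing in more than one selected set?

4

B, C, D, I are pairwise disjoint (B={north,park}; C={south,lower}; D={inner,outer,hill}; I={west,upper}).
Every remaining set overlaps one of these, and no 5 of the listed sets are pairwise disjoint, so 4 is the maximum.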